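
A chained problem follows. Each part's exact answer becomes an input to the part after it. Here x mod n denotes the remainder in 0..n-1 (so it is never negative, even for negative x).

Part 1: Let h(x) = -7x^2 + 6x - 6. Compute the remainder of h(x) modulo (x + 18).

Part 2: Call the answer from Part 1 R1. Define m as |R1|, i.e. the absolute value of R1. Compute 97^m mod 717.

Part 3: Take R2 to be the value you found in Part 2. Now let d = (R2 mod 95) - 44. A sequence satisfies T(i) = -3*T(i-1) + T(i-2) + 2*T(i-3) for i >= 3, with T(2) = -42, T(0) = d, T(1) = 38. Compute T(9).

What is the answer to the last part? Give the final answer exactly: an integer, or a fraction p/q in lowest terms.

218716

Part 1: remainder = value at the root: -7*(-18)^2 + 6*(-18)^1 - 6 = (-2268) + (-108) + (-6) = -2382; answer -2382
Part 2: R1 = -2382; m = 2382; squarings mod 717: 97^1=97, 97^2=88, 97^4=574, 97^8=373, 97^16=31, 97^32=244, 97^64=25, 97^128=625, 97^256=577, 97^512=241, 97^1024=4, 97^2048=16; 97^2382 = 97^2 * 97^4 * 97^8 * 97^64 * 97^256 * 97^2048 = 88 (mod 717); answer 88
Part 3: R2 = 88; d = 44; T(3) = -3*(-42) + 1*(38) + 2*(44) = 252; iterating: T(3)=252, T(4)=-722, T(5)=2334, T(6)=-7220, T(7)=22550, T(8)=-70202, T(9)=218716; answer 218716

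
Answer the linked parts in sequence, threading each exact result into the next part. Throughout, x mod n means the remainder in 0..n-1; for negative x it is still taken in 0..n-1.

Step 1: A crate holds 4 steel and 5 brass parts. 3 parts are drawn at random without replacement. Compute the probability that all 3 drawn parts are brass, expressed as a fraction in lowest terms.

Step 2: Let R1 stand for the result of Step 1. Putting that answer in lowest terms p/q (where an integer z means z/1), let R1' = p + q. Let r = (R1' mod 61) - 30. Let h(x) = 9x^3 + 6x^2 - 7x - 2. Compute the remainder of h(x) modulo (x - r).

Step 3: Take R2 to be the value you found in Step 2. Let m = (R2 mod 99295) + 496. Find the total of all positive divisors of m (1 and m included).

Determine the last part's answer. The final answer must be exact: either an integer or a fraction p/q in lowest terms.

Step 1: total draws C(9,3) = 84; favorable C(5,3) = 10; P = 5/42; answer 5/42
Step 2: R1 = 5/42; threaded value p + q = 47; r = 17; remainder = value at the root: 9*(17)^3 + 6*(17)^2 - 7*(17)^1 - 2 = (44217) + (1734) + (-119) + (-2) = 45830; answer 45830
Step 3: R2 = 45830; m = 46326; 46326 = 2 * 3 * 7 * 1103; sigma = (1 + 2) * (1 + 3) * (1 + 7) * (1 + 1103) = 3 * 4 * 8 * 1104 = 105984; answer 105984

105984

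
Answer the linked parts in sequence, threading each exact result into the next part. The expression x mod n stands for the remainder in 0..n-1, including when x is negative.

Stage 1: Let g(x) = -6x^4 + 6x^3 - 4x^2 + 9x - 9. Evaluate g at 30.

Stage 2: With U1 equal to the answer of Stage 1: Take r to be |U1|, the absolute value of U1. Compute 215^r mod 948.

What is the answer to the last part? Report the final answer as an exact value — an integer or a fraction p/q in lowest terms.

659

Stage 1: -6*(30)^4 + 6*(30)^3 - 4*(30)^2 + 9*(30)^1 - 9 = (-4860000) + (162000) + (-3600) + (270) + (-9) = -4701339; answer -4701339
Stage 2: U1 = -4701339; r = 4701339; squarings mod 948: 215^1=215, 215^2=721, 215^4=337, 215^8=757, 215^16=457, 215^32=289, 215^64=97, 215^128=877, 215^256=301, 215^512=541, 215^1024=697, 215^2048=433, 215^4096=733, 215^8192=721, 215^16384=337, 215^32768=757, 215^65536=457, 215^131072=289, 215^262144=97, 215^524288=877, 215^1048576=301, 215^2097152=541, 215^4194304=697; 215^4701339 = 215^1 * 215^2 * 215^8 * 215^16 * 215^128 * 215^1024 * 215^2048 * 215^4096 * 215^8192 * 215^32768 * 215^65536 * 215^131072 * 215^262144 * 215^4194304 = 659 (mod 948); answer 659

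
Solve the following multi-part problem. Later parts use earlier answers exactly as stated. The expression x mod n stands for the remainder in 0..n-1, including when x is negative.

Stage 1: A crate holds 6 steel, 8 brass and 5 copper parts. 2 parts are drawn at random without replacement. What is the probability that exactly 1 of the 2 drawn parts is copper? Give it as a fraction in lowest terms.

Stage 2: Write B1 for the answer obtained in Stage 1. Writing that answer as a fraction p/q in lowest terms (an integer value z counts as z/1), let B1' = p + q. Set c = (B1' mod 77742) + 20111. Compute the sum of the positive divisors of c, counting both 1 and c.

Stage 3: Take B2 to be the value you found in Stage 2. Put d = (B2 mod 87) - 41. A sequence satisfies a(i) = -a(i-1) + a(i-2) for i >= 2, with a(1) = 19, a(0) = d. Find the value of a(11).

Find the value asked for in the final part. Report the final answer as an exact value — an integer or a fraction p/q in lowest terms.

Stage 1: total draws C(19,2) = 171; favorable C(5,1)*C(14,1) = 70; P = 70/171; answer 70/171
Stage 2: B1 = 70/171; threaded value p + q = 241; c = 20352; 20352 = 2^7 * 3 * 53; sigma = (1 + 2 + 4 + 8 + 16 + 32 + 64 + 128) * (1 + 3) * (1 + 53) = 255 * 4 * 54 = 55080; answer 55080
Stage 3: B2 = 55080; d = -32; a(2) = -1*(19) + 1*(-32) = -51; iterating: a(2)=-51, a(3)=70, a(4)=-121, a(5)=191, a(6)=-312, a(7)=503, a(8)=-815, a(9)=1318, a(10)=-2133, a(11)=3451; answer 3451

3451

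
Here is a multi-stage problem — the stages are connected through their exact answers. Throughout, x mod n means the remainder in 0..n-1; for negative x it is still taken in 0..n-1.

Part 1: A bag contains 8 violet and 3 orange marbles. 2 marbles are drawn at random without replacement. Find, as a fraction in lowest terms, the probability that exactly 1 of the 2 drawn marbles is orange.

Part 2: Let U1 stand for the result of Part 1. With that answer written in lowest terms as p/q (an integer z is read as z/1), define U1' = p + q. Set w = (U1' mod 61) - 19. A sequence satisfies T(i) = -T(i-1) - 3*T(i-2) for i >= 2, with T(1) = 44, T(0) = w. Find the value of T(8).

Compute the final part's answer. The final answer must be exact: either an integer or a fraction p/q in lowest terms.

1579

Part 1: total draws C(11,2) = 55; favorable C(3,1)*C(8,1) = 24; P = 24/55; answer 24/55
Part 2: U1 = 24/55; threaded value p + q = 79; w = -1; T(2) = -1*(44) - 3*(-1) = -41; iterating: T(2)=-41, T(3)=-91, T(4)=214, T(5)=59, T(6)=-701, T(7)=524, T(8)=1579; answer 1579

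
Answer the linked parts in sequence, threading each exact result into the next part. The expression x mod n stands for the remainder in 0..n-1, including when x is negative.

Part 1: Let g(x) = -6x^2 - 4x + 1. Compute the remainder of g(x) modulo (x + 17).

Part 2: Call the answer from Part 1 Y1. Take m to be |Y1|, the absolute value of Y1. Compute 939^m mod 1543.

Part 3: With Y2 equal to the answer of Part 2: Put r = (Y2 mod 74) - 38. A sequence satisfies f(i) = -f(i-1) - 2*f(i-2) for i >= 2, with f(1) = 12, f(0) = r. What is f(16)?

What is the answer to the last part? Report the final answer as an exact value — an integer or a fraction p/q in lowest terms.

-3608

Part 1: remainder = value at the root: -6*(-17)^2 - 4*(-17)^1 + 1 = (-1734) + (68) + (1) = -1665; answer -1665
Part 2: Y1 = -1665; m = 1665; squarings mod 1543: 939^1=939, 939^2=668, 939^4=297, 939^8=258, 939^16=215, 939^32=1478, 939^64=1139, 939^128=1201, 939^256=1239, 939^512=1379, 939^1024=665; 939^1665 = 939^1 * 939^128 * 939^512 * 939^1024 = 24 (mod 1543); answer 24
Part 3: Y2 = 24; r = -14; f(2) = -1*(12) - 2*(-14) = 16; iterating: f(2)=16, f(3)=-40, f(4)=8, f(5)=72, f(6)=-88, f(7)=-56, f(8)=232, f(9)=-120, f(10)=-344, f(11)=584, f(12)=104, f(13)=-1272, f(14)=1064, f(15)=1480, f(16)=-3608; answer -3608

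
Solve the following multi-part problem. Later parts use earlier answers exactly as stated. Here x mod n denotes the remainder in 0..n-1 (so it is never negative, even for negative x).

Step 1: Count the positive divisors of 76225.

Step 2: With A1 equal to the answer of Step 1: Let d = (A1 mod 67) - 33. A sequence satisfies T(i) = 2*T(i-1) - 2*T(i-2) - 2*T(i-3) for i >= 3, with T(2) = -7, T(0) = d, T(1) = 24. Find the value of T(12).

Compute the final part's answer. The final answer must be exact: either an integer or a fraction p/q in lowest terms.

Step 1: 76225 = 5^2 * 3049; number of divisors = (2+1) * (1+1) = 6; answer 6
Step 2: A1 = 6; d = -27; T(3) = 2*(-7) - 2*(24) - 2*(-27) = -8; iterating: T(3)=-8, T(4)=-50, T(5)=-70, T(6)=-24, T(7)=192, T(8)=572, T(9)=808, T(10)=88, T(11)=-2584, T(12)=-6960; answer -6960

-6960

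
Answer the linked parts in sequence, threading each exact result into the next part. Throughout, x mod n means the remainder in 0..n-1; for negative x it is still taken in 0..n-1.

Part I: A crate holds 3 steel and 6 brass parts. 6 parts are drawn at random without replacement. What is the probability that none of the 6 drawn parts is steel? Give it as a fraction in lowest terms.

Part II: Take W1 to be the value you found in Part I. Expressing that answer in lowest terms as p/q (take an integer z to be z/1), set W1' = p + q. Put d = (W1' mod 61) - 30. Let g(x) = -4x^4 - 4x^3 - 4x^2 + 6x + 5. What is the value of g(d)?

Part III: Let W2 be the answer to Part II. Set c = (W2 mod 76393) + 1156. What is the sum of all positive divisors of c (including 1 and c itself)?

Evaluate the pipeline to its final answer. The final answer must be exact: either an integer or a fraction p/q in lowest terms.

109584

Part I: total draws C(9,6) = 84; favorable C(6,6) = 1; P = 1/84; answer 1/84
Part II: W1 = 1/84; threaded value p + q = 85; d = -6; -4*(-6)^4 - 4*(-6)^3 - 4*(-6)^2 + 6*(-6)^1 + 5 = (-5184) + (864) + (-144) + (-36) + (5) = -4495; answer -4495
Part III: W2 = -4495; c = 73054; 73054 = 2 * 36527; sigma = (1 + 2) * (1 + 36527) = 3 * 36528 = 109584; answer 109584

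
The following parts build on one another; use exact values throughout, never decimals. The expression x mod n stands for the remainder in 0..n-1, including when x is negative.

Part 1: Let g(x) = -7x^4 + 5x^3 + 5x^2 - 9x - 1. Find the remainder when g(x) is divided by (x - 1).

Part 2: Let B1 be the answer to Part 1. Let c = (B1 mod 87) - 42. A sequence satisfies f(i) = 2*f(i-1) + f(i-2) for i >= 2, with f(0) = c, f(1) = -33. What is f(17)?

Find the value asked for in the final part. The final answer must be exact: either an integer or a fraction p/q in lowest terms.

-19619121

Part 1: remainder = value at the root: -7*(1)^4 + 5*(1)^3 + 5*(1)^2 - 9*(1)^1 - 1 = (-7) + (5) + (5) + (-9) + (-1) = -7; answer -7
Part 2: B1 = -7; c = 38; f(2) = 2*(-33) + 1*(38) = -28; iterating: f(2)=-28, f(3)=-89, f(4)=-206, f(5)=-501, f(6)=-1208, f(7)=-2917, f(8)=-7042, f(9)=-17001, f(10)=-41044, f(11)=-99089, f(12)=-239222, f(13)=-577533, f(14)=-1394288, f(15)=-3366109, f(16)=-8126506, f(17)=-19619121; answer -19619121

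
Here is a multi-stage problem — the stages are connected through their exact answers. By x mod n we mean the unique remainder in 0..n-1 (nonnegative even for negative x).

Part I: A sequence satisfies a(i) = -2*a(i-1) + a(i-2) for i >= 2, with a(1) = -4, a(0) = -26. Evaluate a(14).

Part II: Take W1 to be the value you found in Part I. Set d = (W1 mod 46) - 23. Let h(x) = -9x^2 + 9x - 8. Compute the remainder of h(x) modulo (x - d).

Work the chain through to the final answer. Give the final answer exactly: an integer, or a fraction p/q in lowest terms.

-1412

Part I: a(2) = -2*(-4) + 1*(-26) = -18; iterating: a(2)=-18, a(3)=32, a(4)=-82, a(5)=196, a(6)=-474, a(7)=1144, a(8)=-2762, a(9)=6668, a(10)=-16098, a(11)=38864, a(12)=-93826, a(13)=226516, a(14)=-546858; answer -546858
Part II: W1 = -546858; d = 13; remainder = value at the root: -9*(13)^2 + 9*(13)^1 - 8 = (-1521) + (117) + (-8) = -1412; answer -1412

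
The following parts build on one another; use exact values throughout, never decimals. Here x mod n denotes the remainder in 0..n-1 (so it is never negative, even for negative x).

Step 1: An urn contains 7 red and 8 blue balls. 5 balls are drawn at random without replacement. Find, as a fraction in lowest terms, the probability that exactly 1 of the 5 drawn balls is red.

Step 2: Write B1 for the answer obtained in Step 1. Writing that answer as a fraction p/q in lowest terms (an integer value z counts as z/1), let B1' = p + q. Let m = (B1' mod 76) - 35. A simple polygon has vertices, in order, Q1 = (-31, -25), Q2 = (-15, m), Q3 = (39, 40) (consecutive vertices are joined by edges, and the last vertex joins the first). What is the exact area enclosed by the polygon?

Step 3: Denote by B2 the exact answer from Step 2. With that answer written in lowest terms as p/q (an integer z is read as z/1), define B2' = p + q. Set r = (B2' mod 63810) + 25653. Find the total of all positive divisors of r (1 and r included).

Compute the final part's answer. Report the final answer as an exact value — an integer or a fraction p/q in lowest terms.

39936

Step 1: total draws C(15,5) = 3003; favorable C(7,1)*C(8,4) = 490; P = 70/429; answer 70/429
Step 2: B1 = 70/429; threaded value p + q = 499; m = 8; cross terms: (-31*8 - -15*-25)=-623, (-15*40 - 39*8)=-912, (39*-25 - -31*40)=265; twice the area = |-1270| = 1270; area = 635; answer 635
Step 3: B2 = 635; threaded value p + q = 636; r = 26289; 26289 = 3^2 * 23 * 127; sigma = (1 + 3 + 9) * (1 + 23) * (1 + 127) = 13 * 24 * 128 = 39936; answer 39936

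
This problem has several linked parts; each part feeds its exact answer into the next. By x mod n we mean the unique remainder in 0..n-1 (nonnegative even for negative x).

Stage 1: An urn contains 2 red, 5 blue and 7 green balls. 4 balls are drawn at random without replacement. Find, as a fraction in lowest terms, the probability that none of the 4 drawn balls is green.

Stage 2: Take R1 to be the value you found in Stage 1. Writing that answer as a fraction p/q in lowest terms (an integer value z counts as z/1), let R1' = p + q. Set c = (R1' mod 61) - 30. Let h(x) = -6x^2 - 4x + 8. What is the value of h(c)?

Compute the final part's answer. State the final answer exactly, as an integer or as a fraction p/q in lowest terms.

Stage 1: total draws C(14,4) = 1001; favorable C(7,4) = 35; P = 5/143; answer 5/143
Stage 2: R1 = 5/143; threaded value p + q = 148; c = -4; -6*(-4)^2 - 4*(-4)^1 + 8 = (-96) + (16) + (8) = -72; answer -72

-72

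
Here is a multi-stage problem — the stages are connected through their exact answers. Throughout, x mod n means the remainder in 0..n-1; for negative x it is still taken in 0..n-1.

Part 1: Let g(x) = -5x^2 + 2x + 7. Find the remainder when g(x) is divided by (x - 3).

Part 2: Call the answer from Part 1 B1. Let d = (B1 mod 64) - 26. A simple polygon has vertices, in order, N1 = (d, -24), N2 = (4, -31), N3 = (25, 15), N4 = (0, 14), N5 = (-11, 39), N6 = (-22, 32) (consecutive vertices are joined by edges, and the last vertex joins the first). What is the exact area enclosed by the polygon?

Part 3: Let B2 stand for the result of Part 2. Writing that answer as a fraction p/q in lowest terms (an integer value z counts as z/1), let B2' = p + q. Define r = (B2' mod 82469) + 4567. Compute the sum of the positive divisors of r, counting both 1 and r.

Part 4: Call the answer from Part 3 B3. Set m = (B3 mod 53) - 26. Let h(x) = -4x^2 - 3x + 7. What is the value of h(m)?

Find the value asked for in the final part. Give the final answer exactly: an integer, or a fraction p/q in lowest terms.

Part 1: remainder = value at the root: -5*(3)^2 + 2*(3)^1 + 7 = (-45) + (6) + (7) = -32; answer -32
Part 2: B1 = -32; d = 6; cross terms: (6*-31 - 4*-24)=-90, (4*15 - 25*-31)=835, (25*14 - 0*15)=350, (0*39 - -11*14)=154, (-11*32 - -22*39)=506, (-22*-24 - 6*32)=336; twice the area = |2091| = 2091; area = 2091/2; answer 2091/2
Part 3: B2 = 2091/2; threaded value p + q = 2093; r = 6660; 6660 = 2^2 * 3^2 * 5 * 37; sigma = (1 + 2 + 4) * (1 + 3 + 9) * (1 + 5) * (1 + 37) = 7 * 13 * 6 * 38 = 20748; answer 20748
Part 4: B3 = 20748; m = -1; -4*(-1)^2 - 3*(-1)^1 + 7 = (-4) + (3) + (7) = 6; answer 6

6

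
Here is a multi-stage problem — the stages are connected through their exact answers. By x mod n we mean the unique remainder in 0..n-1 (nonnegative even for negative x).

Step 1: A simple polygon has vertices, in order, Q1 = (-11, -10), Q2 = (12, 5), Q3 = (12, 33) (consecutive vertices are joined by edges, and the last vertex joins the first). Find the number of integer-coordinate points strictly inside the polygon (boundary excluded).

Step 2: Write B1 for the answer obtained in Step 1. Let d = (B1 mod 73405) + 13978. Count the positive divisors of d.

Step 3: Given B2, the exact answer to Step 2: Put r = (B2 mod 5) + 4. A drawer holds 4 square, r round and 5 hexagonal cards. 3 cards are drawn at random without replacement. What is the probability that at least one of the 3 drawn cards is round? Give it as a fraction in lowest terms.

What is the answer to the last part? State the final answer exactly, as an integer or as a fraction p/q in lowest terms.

Step 1: cross terms: (-11*5 - 12*-10)=65, (12*33 - 12*5)=336, (12*-10 - -11*33)=243; twice the area = |644| = 644; area = 322; boundary points = 1 + 28 + 1 = 30; strictly interior points = area - boundary/2 + 1 = 308; answer 308
Step 2: B1 = 308; d = 14286; 14286 = 2 * 3 * 2381; number of divisors = (1+1) * (1+1) * (1+1) = 8; answer 8
Step 3: B2 = 8; r = 7; total draws C(16,3) = 560; complement C(9,3) = 84; favorable 560 - 84 = 476; P = 17/20; answer 17/20

17/20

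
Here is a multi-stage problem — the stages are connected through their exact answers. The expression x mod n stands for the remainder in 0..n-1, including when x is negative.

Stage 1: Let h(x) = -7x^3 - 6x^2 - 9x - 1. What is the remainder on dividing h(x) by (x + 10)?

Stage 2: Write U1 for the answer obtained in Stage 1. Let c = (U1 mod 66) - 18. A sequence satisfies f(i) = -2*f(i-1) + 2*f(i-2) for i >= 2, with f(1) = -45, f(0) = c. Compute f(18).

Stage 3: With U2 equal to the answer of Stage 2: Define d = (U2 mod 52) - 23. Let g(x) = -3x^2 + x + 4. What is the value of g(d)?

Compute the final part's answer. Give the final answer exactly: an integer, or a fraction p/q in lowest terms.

Stage 1: remainder = value at the root: -7*(-10)^3 - 6*(-10)^2 - 9*(-10)^1 - 1 = (7000) + (-600) + (90) + (-1) = 6489; answer 6489
Stage 2: U1 = 6489; c = 3; f(2) = -2*(-45) + 2*(3) = 96; iterating: f(2)=96, f(3)=-282, f(4)=756, f(5)=-2076, f(6)=5664, f(7)=-15480, f(8)=42288, f(9)=-115536, f(10)=315648, f(11)=-862368, f(12)=2356032, f(13)=-6436800, f(14)=17585664, f(15)=-48044928, f(16)=131261184, f(17)=-358612224, f(18)=979746816; answer 979746816
Stage 3: U2 = 979746816; d = 25; -3*(25)^2 + 1*(25)^1 + 4 = (-1875) + (25) + (4) = -1846; answer -1846

-1846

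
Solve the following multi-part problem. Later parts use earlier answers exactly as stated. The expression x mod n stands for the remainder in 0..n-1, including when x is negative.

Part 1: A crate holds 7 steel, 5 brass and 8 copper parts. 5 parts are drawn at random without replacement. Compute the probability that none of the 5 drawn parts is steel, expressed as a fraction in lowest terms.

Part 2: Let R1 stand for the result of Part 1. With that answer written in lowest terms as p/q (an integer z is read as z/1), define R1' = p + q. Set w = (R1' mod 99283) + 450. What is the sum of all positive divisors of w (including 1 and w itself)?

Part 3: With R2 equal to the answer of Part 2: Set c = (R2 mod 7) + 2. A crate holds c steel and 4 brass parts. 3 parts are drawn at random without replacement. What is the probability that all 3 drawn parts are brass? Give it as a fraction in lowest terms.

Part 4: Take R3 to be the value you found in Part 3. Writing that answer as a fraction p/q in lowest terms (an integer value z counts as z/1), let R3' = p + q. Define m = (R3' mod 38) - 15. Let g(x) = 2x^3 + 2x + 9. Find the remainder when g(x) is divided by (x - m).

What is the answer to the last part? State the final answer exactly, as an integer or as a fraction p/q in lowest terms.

-1467

Part 1: total draws C(20,5) = 15504; favorable C(13,5) = 1287; P = 429/5168; answer 429/5168
Part 2: R1 = 429/5168; threaded value p + q = 5597; w = 6047; 6047 is prime, so its only divisors are 1 and 6047; sigma = 1 + 6047 = 6048; answer 6048
Part 3: R2 = 6048; c = 2; total draws C(6,3) = 20; favorable C(4,3) = 4; P = 1/5; answer 1/5
Part 4: R3 = 1/5; threaded value p + q = 6; m = -9; remainder = value at the root: 2*(-9)^3 + 2*(-9)^1 + 9 = (-1458) + (-18) + (9) = -1467; answer -1467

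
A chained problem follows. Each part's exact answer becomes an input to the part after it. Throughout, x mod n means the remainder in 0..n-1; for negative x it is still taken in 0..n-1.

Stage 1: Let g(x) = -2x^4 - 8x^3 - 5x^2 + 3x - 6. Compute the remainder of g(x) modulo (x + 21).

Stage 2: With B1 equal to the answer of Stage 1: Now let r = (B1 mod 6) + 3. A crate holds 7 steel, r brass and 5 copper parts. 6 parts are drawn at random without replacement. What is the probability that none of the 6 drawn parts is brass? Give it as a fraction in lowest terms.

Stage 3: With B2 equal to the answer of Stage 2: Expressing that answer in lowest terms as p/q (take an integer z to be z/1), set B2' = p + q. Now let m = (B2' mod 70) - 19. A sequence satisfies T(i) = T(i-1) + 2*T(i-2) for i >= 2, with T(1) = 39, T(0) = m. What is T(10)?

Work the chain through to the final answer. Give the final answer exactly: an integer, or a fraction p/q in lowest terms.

9195

Stage 1: remainder = value at the root: -2*(-21)^4 - 8*(-21)^3 - 5*(-21)^2 + 3*(-21)^1 - 6 = (-388962) + (74088) + (-2205) + (-63) + (-6) = -317148; answer -317148
Stage 2: B1 = -317148; r = 3; total draws C(15,6) = 5005; favorable C(12,6) = 924; P = 12/65; answer 12/65
Stage 3: B2 = 12/65; threaded value p + q = 77; m = -12; T(2) = 1*(39) + 2*(-12) = 15; iterating: T(2)=15, T(3)=93, T(4)=123, T(5)=309, T(6)=555, T(7)=1173, T(8)=2283, T(9)=4629, T(10)=9195; answer 9195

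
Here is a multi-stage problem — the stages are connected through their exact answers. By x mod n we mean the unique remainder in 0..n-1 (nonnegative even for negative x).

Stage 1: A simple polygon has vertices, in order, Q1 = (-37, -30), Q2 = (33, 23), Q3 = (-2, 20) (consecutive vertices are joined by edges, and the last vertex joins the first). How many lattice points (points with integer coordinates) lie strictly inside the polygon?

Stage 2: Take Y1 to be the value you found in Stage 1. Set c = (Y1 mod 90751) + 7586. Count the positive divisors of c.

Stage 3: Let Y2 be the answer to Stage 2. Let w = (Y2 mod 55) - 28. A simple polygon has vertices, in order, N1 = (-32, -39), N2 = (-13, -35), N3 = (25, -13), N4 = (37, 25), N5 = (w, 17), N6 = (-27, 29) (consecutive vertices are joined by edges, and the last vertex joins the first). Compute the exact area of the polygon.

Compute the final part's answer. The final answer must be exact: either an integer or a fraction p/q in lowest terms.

Stage 1: cross terms: (-37*23 - 33*-30)=139, (33*20 - -2*23)=706, (-2*-30 - -37*20)=800; twice the area = |1645| = 1645; area = 1645/2; boundary points = 1 + 1 + 5 = 7; strictly interior points = area - boundary/2 + 1 = 820; answer 820
Stage 2: Y1 = 820; c = 8406; 8406 = 2 * 3^2 * 467; number of divisors = (1+1) * (2+1) * (1+1) = 12; answer 12
Stage 3: Y2 = 12; w = -16; cross terms: (-32*-35 - -13*-39)=613, (-13*-13 - 25*-35)=1044, (25*25 - 37*-13)=1106, (37*17 - -16*25)=1029, (-16*29 - -27*17)=-5, (-27*-39 - -32*29)=1981; twice the area = |5768| = 5768; area = 2884; answer 2884

2884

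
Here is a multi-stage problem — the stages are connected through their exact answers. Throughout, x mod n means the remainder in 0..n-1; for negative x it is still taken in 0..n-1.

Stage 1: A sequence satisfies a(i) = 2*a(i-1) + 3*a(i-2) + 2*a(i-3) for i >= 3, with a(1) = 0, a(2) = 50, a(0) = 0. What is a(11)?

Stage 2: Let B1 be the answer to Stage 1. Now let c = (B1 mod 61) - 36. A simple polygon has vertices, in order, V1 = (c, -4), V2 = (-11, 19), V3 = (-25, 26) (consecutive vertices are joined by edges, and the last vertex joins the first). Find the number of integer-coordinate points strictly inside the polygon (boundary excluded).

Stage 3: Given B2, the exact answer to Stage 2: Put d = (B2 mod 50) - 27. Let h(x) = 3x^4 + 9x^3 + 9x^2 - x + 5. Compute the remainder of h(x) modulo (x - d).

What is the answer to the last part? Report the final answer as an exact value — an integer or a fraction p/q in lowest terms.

159

Stage 1: a(3) = 2*(50) + 3*(0) + 2*(0) = 100; iterating: a(3)=100, a(4)=350, a(5)=1100, a(6)=3450, a(7)=10900, a(8)=34350, a(9)=108300, a(10)=341450, a(11)=1076500; answer 1076500
Stage 2: B1 = 1076500; c = -3; cross terms: (-3*19 - -11*-4)=-101, (-11*26 - -25*19)=189, (-25*-4 - -3*26)=178; twice the area = |266| = 266; area = 133; boundary points = 1 + 7 + 2 = 10; strictly interior points = area - boundary/2 + 1 = 129; answer 129
Stage 3: B2 = 129; d = 2; remainder = value at the root: 3*(2)^4 + 9*(2)^3 + 9*(2)^2 - 1*(2)^1 + 5 = (48) + (72) + (36) + (-2) + (5) = 159; answer 159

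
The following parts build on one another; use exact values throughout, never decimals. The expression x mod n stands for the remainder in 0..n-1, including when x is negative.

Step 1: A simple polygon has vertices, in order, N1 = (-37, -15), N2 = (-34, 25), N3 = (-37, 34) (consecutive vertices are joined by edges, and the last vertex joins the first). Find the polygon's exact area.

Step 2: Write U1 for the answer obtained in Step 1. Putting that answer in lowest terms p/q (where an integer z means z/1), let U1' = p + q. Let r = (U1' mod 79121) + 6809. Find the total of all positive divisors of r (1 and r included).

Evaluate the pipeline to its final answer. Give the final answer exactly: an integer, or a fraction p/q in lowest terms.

Step 1: cross terms: (-37*25 - -34*-15)=-1435, (-34*34 - -37*25)=-231, (-37*-15 - -37*34)=1813; twice the area = |147| = 147; area = 147/2; answer 147/2
Step 2: U1 = 147/2; threaded value p + q = 149; r = 6958; 6958 = 2 * 7^2 * 71; sigma = (1 + 2) * (1 + 7 + 49) * (1 + 71) = 3 * 57 * 72 = 12312; answer 12312

12312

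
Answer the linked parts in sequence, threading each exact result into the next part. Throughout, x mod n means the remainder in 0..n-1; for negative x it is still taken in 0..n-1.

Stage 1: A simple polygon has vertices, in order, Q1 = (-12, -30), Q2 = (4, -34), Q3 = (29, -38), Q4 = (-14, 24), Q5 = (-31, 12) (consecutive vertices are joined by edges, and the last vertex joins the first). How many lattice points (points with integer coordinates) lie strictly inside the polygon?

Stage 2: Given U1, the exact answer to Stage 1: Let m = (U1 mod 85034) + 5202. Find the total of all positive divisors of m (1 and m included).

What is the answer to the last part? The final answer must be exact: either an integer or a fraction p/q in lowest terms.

Stage 1: cross terms: (-12*-34 - 4*-30)=528, (4*-38 - 29*-34)=834, (29*24 - -14*-38)=164, (-14*12 - -31*24)=576, (-31*-30 - -12*12)=1074; twice the area = |3176| = 3176; area = 1588; boundary points = 4 + 1 + 1 + 1 + 1 = 8; strictly interior points = area - boundary/2 + 1 = 1585; answer 1585
Stage 2: U1 = 1585; m = 6787; 6787 = 11 * 617; sigma = (1 + 11) * (1 + 617) = 12 * 618 = 7416; answer 7416

7416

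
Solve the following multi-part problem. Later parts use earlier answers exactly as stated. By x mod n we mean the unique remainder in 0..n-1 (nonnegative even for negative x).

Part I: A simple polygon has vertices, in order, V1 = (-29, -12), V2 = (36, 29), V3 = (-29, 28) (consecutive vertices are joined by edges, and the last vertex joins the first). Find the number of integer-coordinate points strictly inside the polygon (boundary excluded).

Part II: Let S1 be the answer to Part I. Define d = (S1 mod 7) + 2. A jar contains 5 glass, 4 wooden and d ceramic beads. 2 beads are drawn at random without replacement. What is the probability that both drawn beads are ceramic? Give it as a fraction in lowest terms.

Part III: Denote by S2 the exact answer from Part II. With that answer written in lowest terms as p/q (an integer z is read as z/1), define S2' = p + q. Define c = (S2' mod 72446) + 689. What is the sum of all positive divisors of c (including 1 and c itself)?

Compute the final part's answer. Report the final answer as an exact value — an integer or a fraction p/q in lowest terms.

1332

Part I: cross terms: (-29*29 - 36*-12)=-409, (36*28 - -29*29)=1849, (-29*-12 - -29*28)=1160; twice the area = |2600| = 2600; area = 1300; boundary points = 1 + 1 + 40 = 42; strictly interior points = area - boundary/2 + 1 = 1280; answer 1280
Part II: S1 = 1280; d = 8; total draws C(17,2) = 136; favorable C(8,2) = 28; P = 7/34; answer 7/34
Part III: S2 = 7/34; threaded value p + q = 41; c = 730; 730 = 2 * 5 * 73; sigma = (1 + 2) * (1 + 5) * (1 + 73) = 3 * 6 * 74 = 1332; answer 1332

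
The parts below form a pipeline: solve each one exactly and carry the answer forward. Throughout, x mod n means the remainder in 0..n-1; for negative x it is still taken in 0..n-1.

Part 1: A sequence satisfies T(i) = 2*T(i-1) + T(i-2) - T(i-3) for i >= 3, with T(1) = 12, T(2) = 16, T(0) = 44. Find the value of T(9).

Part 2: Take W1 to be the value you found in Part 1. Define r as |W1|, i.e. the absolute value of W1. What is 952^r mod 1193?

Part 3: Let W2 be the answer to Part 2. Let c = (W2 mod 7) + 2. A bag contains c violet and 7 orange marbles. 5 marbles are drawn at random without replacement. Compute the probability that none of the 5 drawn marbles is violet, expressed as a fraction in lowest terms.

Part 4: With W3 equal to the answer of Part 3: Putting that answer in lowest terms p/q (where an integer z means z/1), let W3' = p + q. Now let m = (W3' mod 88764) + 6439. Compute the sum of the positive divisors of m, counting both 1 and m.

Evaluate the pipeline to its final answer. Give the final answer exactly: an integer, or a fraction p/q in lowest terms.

9372

Part 1: T(3) = 2*(16) + 1*(12) - 1*(44) = 0; iterating: T(3)=0, T(4)=4, T(5)=-8, T(6)=-12, T(7)=-36, T(8)=-76, T(9)=-176; answer -176
Part 2: W1 = -176; r = 176; squarings mod 1193: 952^1=952, 952^2=817, 952^4=602, 952^8=925, 952^16=244, 952^32=1079, 952^64=1066, 952^128=620; 952^176 = 952^16 * 952^32 * 952^128 = 88 (mod 1193); answer 88
Part 3: W2 = 88; c = 6; total draws C(13,5) = 1287; favorable C(7,5) = 21; P = 7/429; answer 7/429
Part 4: W3 = 7/429; threaded value p + q = 436; m = 6875; 6875 = 5^4 * 11; sigma = (1 + 5 + 25 + 125 + 625) * (1 + 11) = 781 * 12 = 9372; answer 9372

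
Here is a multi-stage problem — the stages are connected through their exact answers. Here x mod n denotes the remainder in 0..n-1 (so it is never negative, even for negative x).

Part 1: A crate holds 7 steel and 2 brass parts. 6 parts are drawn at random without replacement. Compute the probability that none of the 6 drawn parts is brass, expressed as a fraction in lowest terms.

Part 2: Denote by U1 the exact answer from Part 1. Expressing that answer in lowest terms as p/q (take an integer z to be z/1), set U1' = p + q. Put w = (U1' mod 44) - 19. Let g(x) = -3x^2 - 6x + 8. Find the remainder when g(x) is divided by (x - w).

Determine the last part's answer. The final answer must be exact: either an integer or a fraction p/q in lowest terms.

-64

Part 1: total draws C(9,6) = 84; favorable C(7,6) = 7; P = 1/12; answer 1/12
Part 2: U1 = 1/12; threaded value p + q = 13; w = -6; remainder = value at the root: -3*(-6)^2 - 6*(-6)^1 + 8 = (-108) + (36) + (8) = -64; answer -64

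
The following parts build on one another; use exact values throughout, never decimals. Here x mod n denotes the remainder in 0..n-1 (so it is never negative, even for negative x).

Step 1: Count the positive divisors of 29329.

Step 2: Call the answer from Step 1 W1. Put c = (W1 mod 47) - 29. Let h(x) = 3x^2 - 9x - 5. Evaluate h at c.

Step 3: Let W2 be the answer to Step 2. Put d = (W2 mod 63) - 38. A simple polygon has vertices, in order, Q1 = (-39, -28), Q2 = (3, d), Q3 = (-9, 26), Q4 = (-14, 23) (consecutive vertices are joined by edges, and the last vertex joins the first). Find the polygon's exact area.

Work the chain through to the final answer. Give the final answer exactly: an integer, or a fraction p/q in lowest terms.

1134

Step 1: 29329 = 139 * 211; number of divisors = (1+1) * (1+1) = 4; answer 4
Step 2: W1 = 4; c = -25; 3*(-25)^2 - 9*(-25)^1 - 5 = (1875) + (225) + (-5) = 2095; answer 2095
Step 3: W2 = 2095; d = -22; cross terms: (-39*-22 - 3*-28)=942, (3*26 - -9*-22)=-120, (-9*23 - -14*26)=157, (-14*-28 - -39*23)=1289; twice the area = |2268| = 2268; area = 1134; answer 1134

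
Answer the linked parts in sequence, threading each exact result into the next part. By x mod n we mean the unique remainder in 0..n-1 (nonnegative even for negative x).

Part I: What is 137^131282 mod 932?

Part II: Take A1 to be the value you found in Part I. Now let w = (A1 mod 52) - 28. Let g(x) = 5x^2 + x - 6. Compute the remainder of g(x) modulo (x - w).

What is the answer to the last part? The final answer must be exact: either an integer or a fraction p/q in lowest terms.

852

Part I: squarings mod 932: 137^1=137, 137^2=129, 137^4=797, 137^8=517, 137^16=737, 137^32=745, 137^64=485, 137^128=361, 137^256=773, 137^512=117, 137^1024=641, 137^2048=801, 137^4096=385, 137^8192=37, 137^16384=437, 137^32768=841, 137^65536=825, 137^131072=265; 137^131282 = 137^2 * 137^16 * 137^64 * 137^128 * 137^131072 = 717 (mod 932); answer 717
Part II: A1 = 717; w = 13; remainder = value at the root: 5*(13)^2 + 1*(13)^1 - 6 = (845) + (13) + (-6) = 852; answer 852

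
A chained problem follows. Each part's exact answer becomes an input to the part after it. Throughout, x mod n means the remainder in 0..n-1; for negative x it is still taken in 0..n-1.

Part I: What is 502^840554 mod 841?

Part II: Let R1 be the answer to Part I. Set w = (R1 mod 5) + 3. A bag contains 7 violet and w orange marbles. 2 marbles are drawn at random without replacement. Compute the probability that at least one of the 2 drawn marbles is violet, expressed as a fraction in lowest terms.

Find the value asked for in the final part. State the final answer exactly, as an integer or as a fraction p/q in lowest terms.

Part I: squarings mod 841: 502^1=502, 502^2=545, 502^4=152, 502^8=397, 502^16=342, 502^32=65, 502^64=20, 502^128=400, 502^256=210, 502^512=368, 502^1024=23, 502^2048=529, 502^4096=629, 502^8192=371, 502^16384=558, 502^32768=194, 502^65536=632, 502^131072=790, 502^262144=78, 502^524288=197; 502^840554 = 502^2 * 502^8 * 502^32 * 502^64 * 502^256 * 502^512 * 502^4096 * 502^16384 * 502^32768 * 502^262144 * 502^524288 = 600 (mod 841); answer 600
Part II: R1 = 600; w = 3; total draws C(10,2) = 45; complement C(3,2) = 3; favorable 45 - 3 = 42; P = 14/15; answer 14/15

14/15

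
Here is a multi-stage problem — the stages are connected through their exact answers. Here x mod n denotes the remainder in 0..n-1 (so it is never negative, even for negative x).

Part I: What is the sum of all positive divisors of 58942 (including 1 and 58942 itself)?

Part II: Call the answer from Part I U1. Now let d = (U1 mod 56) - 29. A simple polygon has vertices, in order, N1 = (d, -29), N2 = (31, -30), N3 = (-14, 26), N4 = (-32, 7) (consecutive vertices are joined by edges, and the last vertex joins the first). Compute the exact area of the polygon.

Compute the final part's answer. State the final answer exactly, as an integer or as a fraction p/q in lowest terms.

Part I: 58942 = 2 * 13 * 2267; sigma = (1 + 2) * (1 + 13) * (1 + 2267) = 3 * 14 * 2268 = 95256; answer 95256
Part II: U1 = 95256; d = -29; cross terms: (-29*-30 - 31*-29)=1769, (31*26 - -14*-30)=386, (-14*7 - -32*26)=734, (-32*-29 - -29*7)=1131; twice the area = |4020| = 4020; area = 2010; answer 2010

2010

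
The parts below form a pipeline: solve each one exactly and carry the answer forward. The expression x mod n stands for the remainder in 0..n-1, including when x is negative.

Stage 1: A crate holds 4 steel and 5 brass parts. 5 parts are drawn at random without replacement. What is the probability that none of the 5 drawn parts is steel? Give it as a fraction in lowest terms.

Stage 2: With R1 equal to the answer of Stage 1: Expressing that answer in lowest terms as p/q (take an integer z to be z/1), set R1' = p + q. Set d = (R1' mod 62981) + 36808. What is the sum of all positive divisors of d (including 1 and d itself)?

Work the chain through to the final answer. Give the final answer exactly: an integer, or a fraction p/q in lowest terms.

45360

Stage 1: total draws C(9,5) = 126; favorable C(5,5) = 1; P = 1/126; answer 1/126
Stage 2: R1 = 1/126; threaded value p + q = 127; d = 36935; 36935 = 5 * 83 * 89; sigma = (1 + 5) * (1 + 83) * (1 + 89) = 6 * 84 * 90 = 45360; answer 45360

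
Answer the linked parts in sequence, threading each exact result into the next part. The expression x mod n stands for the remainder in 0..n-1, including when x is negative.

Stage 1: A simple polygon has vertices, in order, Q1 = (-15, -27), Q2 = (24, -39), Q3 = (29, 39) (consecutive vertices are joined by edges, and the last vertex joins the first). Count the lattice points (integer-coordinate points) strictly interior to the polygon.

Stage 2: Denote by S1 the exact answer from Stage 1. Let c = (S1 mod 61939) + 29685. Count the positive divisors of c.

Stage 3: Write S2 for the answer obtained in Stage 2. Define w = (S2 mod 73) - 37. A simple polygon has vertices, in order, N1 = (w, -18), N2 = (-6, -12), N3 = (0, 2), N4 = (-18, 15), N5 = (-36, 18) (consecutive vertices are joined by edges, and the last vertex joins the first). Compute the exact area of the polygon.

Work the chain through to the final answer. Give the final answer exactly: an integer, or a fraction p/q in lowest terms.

705

Stage 1: cross terms: (-15*-39 - 24*-27)=1233, (24*39 - 29*-39)=2067, (29*-27 - -15*39)=-198; twice the area = |3102| = 3102; area = 1551; boundary points = 3 + 1 + 22 = 26; strictly interior points = area - boundary/2 + 1 = 1539; answer 1539
Stage 2: S1 = 1539; c = 31224; 31224 = 2^3 * 3 * 1301; number of divisors = (3+1) * (1+1) * (1+1) = 16; answer 16
Stage 3: S2 = 16; w = -21; cross terms: (-21*-12 - -6*-18)=144, (-6*2 - 0*-12)=-12, (0*15 - -18*2)=36, (-18*18 - -36*15)=216, (-36*-18 - -21*18)=1026; twice the area = |1410| = 1410; area = 705; answer 705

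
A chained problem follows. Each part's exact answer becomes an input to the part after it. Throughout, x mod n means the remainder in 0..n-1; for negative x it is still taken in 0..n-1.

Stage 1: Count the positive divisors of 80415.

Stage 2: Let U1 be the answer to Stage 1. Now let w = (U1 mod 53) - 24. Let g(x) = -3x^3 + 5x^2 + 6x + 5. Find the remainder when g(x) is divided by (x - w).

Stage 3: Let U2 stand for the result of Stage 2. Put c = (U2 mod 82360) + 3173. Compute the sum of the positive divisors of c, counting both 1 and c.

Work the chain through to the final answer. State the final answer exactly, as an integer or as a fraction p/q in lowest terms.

Stage 1: 80415 = 3^2 * 5 * 1787; number of divisors = (2+1) * (1+1) * (1+1) = 12; answer 12
Stage 2: U1 = 12; w = -12; remainder = value at the root: -3*(-12)^3 + 5*(-12)^2 + 6*(-12)^1 + 5 = (5184) + (720) + (-72) + (5) = 5837; answer 5837
Stage 3: U2 = 5837; c = 9010; 9010 = 2 * 5 * 17 * 53; sigma = (1 + 2) * (1 + 5) * (1 + 17) * (1 + 53) = 3 * 6 * 18 * 54 = 17496; answer 17496

17496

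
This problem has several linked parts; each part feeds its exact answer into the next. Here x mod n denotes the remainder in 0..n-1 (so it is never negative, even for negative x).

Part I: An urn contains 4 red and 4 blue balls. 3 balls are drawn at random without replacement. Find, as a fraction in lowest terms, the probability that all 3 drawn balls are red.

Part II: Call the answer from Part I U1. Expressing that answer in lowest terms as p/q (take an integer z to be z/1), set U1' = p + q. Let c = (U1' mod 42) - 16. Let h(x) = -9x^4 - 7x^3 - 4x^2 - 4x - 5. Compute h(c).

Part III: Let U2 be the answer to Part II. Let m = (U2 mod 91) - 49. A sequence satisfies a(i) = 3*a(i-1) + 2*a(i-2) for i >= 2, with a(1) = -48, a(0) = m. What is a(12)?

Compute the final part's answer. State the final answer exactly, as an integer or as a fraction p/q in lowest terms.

-28637470

Part I: total draws C(8,3) = 56; favorable C(4,3) = 4; P = 1/14; answer 1/14
Part II: U1 = 1/14; threaded value p + q = 15; c = -1; -9*(-1)^4 - 7*(-1)^3 - 4*(-1)^2 - 4*(-1)^1 - 5 = (-9) + (7) + (-4) + (4) + (-5) = -7; answer -7
Part III: U2 = -7; m = 35; a(2) = 3*(-48) + 2*(35) = -74; iterating: a(2)=-74, a(3)=-318, a(4)=-1102, a(5)=-3942, a(6)=-14030, a(7)=-49974, a(8)=-177982, a(9)=-633894, a(10)=-2257646, a(11)=-8040726, a(12)=-28637470; answer -28637470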